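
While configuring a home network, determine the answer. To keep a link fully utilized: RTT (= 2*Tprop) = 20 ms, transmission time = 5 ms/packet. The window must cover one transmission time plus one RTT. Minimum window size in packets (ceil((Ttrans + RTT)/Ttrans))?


Given: Ttrans = 5 ms, RTT = 20 ms (= 2 * Tprop, Tprop = 10 ms)
Time until first ACK returns = Ttrans + RTT = 5 + 20 = 25 ms
Need W * Ttrans >= Ttrans + RTT  ->  W >= (Ttrans + RTT) / Ttrans
(Ttrans + RTT) / Ttrans = 25 / 5 = 5
W_min = ceil(5) = 5

5


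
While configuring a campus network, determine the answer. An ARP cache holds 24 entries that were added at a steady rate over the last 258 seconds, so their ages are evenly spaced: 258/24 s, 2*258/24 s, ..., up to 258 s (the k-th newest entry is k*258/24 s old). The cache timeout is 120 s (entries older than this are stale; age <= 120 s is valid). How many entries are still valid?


Ages are k * 258/24 s for k = 1..24 (spacing = 10.7500 s).
Entry k is valid iff k * 258/24 <= 120 iff k <= 24 * 120 / 258 = 11.1628
n_valid = floor(11.1628) = 11
(n_stale = 24 - 11 = 13)

11


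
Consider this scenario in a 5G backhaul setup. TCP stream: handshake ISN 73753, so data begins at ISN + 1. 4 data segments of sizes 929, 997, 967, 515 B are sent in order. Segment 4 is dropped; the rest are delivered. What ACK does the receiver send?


SYN uses sequence number 73753; first data byte = ISN + 1 = 73754.
Segment 1: SEQ = 73754, len = 929 B, covers [73754, 74682]
Segment 2: SEQ = 74683, len = 997 B, covers [74683, 75679]
Segment 3: SEQ = 75680, len = 967 B, covers [75680, 76646]
Segment 4: SEQ = 76647, len = 515 B, covers [76647, 77161] [LOST]
In-order data received: bytes [73754, 76646] (segments 1..3).
Segment 4 missing -> gap begins at byte 76647.
Cumulative ACK = next expected in-order byte = 73754 + 929 + 997 + 967 = 76647

76647


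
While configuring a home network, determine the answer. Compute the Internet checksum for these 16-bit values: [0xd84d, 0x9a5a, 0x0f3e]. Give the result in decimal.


Given words: [0xd84d, 0x9a5a, 0x0f3e]
Step 1: Sum all words
Raw sum = 55373 + 39514 + 3902 = 98789
Step 2: Fold carry: (33253 + 1) = 33254
One's complement = ~33254 & 0xFFFF = 32281

32281


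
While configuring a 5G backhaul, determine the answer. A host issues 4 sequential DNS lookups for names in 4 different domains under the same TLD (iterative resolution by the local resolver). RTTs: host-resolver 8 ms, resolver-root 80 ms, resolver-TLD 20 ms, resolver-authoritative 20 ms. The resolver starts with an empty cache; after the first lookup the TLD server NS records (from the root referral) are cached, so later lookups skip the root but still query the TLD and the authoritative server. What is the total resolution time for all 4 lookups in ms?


Lookup 1 (cold cache): local + root + TLD + auth = 8 + 80 + 20 + 20 = 128 ms
Lookups 2..4 (TLD NS cached -> skip root; new domain -> still ask TLD and auth): local + TLD + auth = 8 + 20 + 20 = 48 ms each
Remaining 3 lookups: 3 * 48 = 144 ms
Total = 128 + 144 = 272 ms

272


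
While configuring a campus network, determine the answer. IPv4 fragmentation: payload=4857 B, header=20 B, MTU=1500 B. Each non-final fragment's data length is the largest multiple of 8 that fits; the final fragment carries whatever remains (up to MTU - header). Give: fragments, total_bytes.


Max data per non-final fragment = floor((MTU - header)/8)*8 = floor((1500 - 20)/8)*8 = floor(1480/8)*8 = 1480 B
Final fragment needs no 8-byte alignment: it can carry up to MTU - header = 1480 B
Non-final fragments needed = ceil((payload - 1480) / 1480) = ceil(3377/1480) = ceil(2.2818) = 3
Number of fragments = 3 + 1 = 4
Fragment sizes (data): 3 * 1480 B + 417 B (last, 417 <= 1480 OK)
Total bytes sent = payload + n_frags * header = 4857 + 4*20 = 4857 + 80 = 4937 B

4, 4937


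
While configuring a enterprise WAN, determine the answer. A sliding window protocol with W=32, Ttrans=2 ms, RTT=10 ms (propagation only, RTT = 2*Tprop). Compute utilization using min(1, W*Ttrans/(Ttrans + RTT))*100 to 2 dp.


Given: W = 32, Ttrans = 2 ms, RTT = 10 ms (= 2 * Tprop, Tprop = 5 ms)
Cycle time = Ttrans + RTT = 2 + 10 = 12 ms (first packet sent until its ACK returns)
W * Ttrans = 32 * 2 = 64 ms of sending per cycle
W * Ttrans / (Ttrans + RTT) = 64 / 12 = 5.333333
U = min(1, 5.333333) = 1.000000
U% = 100.00%

100.00


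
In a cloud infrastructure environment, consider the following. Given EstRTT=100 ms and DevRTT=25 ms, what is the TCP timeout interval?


Given: EstRTT = 100 ms, DevRTT = 25 ms
Timeout = EstRTT + 4 * DevRTT
4 * DevRTT = 4 * 25 = 100
Timeout = 100 + 100 = 200 ms

200


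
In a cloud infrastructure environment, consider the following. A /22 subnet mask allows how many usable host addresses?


Given: subnet mask /22
Host bits = 32 - 22 = 10
Total addresses = 2^10 = 1024
Usable hosts = 1024 - 2 (network + broadcast) = 1022

1022


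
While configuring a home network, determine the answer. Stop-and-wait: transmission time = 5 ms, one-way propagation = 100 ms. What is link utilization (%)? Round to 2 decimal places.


Given: Ttrans = 5 ms, Tprop = 100 ms
RTT = 2 * Tprop = 2 * 100 = 200 ms
U = Ttrans / (Ttrans + RTT)
U = 5 / (5 + 200)
U = 5 / 205 = 0.02439
U% = 2.44%

2.44


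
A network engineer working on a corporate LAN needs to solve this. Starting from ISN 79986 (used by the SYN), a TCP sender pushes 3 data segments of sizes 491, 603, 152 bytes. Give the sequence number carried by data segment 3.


The SYN occupies sequence number ISN = 79986, so the first data byte is ISN + 1 = 79987.
SEQ of data segment i = (ISN + 1) + sum of payload sizes of segments 1..i-1.
Segment 1: SEQ = 79987, payload = 491 bytes
Segment 2: SEQ = 80478, payload = 603 bytes
Segment 3: SEQ = 81081, payload = 152 bytes
SEQ of segment 3 = 79987 + 491 + 603 = 81081

81081


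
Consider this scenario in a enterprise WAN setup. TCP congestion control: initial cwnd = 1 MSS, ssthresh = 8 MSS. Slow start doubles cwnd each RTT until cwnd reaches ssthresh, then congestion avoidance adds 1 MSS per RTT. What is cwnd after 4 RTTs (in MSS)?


RTT 0: cwnd = 1 MSS (initial)
RTT 1: cwnd = 2 MSS (slow start, doubled)
RTT 2: cwnd = 4 MSS (slow start, doubled)
RTT 3: cwnd = 8 MSS (slow start, doubled)
RTT 4: cwnd = 9 MSS (congestion avoidance, +1)

9


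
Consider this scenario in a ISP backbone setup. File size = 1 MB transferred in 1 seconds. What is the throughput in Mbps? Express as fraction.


Given: file = 1 MB, time = 1 s
File in Mb = 1 * 8 = 8 Mb
Throughput = 8 / 1 Mbps
Throughput = 8 Mbps

8


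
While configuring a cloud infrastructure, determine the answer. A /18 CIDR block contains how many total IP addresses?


Given: CIDR prefix /18
Host bits = 32 - 18 = 14
Total addresses = 2^14 = 16384

16384


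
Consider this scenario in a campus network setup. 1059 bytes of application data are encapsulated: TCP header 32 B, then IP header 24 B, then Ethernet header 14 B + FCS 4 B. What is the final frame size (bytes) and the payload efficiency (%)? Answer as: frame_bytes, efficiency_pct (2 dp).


TCP segment = 1059 + 32 = 1091 B
IP packet = 1091 + 24 = 1115 B
Ethernet frame = 1115 + 14 + 4 = 1133 B
Efficiency = app / frame = 1059 / 1133 = 0.934687 = 93.4687% -> 93.47% (2 dp)

1133, 93.47


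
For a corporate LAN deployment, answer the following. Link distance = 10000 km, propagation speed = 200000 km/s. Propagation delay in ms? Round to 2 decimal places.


Given: distance = 10000 km, speed = 200000 km/s
Delay = distance / speed = 10000 / 200000 seconds
Delay in ms = 10000 * 1000 / 200000
Delay = 50.0000 ms
Rounded to 2 dp = 50.00 ms

50.00


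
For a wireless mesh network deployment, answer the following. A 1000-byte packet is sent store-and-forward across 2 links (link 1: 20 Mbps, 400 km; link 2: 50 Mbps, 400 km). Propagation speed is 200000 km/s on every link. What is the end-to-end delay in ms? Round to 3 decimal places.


Packet = 1000 bytes = 8000 bits. Store-and-forward: sum (t_trans + t_prop) per link.
Link 1: t_trans = 8000/(20*10^6) s = 0.4000 ms; t_prop = 400/200000 s = 2.0000 ms; subtotal = 2.4000 ms
Link 2: t_trans = 8000/(50*10^6) s = 0.1600 ms; t_prop = 400/200000 s = 2.0000 ms; subtotal = 2.1600 ms
End-to-end = 2.4000 + 2.1600 = 4.5600 ms -> 4.560 ms (3 dp)

4.560


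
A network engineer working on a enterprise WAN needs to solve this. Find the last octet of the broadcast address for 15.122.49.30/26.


Given: IP = 15.122.49.30, prefix = /26
Host bits = 32 - 26 = 6
Network last octet = 30 AND mask = 0
Host part size = 2^6 - 1 = 63
Broadcast last octet = 0 OR 63 = 63

63


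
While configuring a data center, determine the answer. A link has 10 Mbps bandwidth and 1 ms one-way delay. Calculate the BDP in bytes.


Given: bandwidth = 10 Mbps, delay = 1 ms
BDP in bits = 10 * 10^6 * 1 / 1000
BDP in bits = 10000
BDP in bytes = 10000 / 8 = 1250

1250


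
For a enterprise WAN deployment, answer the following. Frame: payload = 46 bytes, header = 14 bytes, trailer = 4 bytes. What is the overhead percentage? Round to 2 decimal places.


Given: payload = 46 B, header = 14 B, trailer = 4 B
Overhead bytes = header + trailer = 14 + 4 = 18
Total frame = payload + overhead = 46 + 18 = 64
Overhead % = 18 / 64 * 100 = 28.1250% -> 28.13% (2 dp)

28.13


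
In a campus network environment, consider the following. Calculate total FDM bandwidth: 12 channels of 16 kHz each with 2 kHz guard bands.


Given: 12 channels, 16 kHz each, guard = 2 kHz
Channel bandwidth = 12 * 16 = 192 kHz
Guard bands = 11 gaps * 2 kHz = 22 kHz
Total = 192 + 22 = 214 kHz

214


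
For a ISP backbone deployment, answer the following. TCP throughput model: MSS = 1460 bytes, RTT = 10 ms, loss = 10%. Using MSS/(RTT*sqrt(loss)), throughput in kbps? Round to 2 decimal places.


Given: MSS = 1460 bytes, RTT = 10 ms, loss = 10%
RTT in seconds = 10 / 1000 = 0.01
Loss rate = 10% = 0.1
sqrt(loss) = sqrt(0.1) = 0.316227766017
Throughput (bytes/s) = 1460 / (0.01 * 0.316227766017) = 461692.5384
Throughput (kbps) = 461692.5384 * 8 / 1000 = 3693.540307 -> 3693.54 kbps (2 dp)

3693.54


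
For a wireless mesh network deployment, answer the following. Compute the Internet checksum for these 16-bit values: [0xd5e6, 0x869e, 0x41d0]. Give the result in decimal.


Given words: [0xd5e6, 0x869e, 0x41d0]
Step 1: Sum all words
Raw sum = 54758 + 34462 + 16848 = 106068
Step 2: Fold carry: (40532 + 1) = 40533
One's complement = ~40533 & 0xFFFF = 25002

25002


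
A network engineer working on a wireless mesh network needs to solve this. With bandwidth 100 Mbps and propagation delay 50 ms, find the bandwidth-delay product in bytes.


Given: bandwidth = 100 Mbps, delay = 50 ms
BDP in bits = 100 * 10^6 * 50 / 1000
BDP in bits = 5000000
BDP in bytes = 5000000 / 8 = 625000

625000


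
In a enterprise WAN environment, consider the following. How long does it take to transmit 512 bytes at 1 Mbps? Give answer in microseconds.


Given: packet = 512 bytes, bandwidth = 1 Mbps
Packet in bits = 512 * 8 = 4096 bits
Bandwidth = 1 * 10^6 = 1000000 bps
Time = 4096 / 1000000 seconds
Time in us = 4096 * 10^6 / 1000000 = 4096

4096


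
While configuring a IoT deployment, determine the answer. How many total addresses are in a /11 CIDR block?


Given: CIDR prefix /11
Host bits = 32 - 11 = 21
Total addresses = 2^21 = 2097152

2097152


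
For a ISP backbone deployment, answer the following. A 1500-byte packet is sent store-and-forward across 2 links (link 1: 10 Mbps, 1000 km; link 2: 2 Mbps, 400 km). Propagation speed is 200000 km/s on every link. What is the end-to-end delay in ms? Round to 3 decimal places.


Packet = 1500 bytes = 12000 bits. Store-and-forward: sum (t_trans + t_prop) per link.
Link 1: t_trans = 12000/(10*10^6) s = 1.2000 ms; t_prop = 1000/200000 s = 5.0000 ms; subtotal = 6.2000 ms
Link 2: t_trans = 12000/(2*10^6) s = 6.0000 ms; t_prop = 400/200000 s = 2.0000 ms; subtotal = 8.0000 ms
End-to-end = 6.2000 + 8.0000 = 14.2000 ms -> 14.200 ms (3 dp)

14.200


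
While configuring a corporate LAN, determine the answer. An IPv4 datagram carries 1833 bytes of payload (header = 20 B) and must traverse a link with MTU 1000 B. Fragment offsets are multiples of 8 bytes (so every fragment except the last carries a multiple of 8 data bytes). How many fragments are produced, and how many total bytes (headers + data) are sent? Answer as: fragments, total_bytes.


Max data per non-final fragment = floor((MTU - header)/8)*8 = floor((1000 - 20)/8)*8 = floor(980/8)*8 = 976 B
Final fragment needs no 8-byte alignment: it can carry up to MTU - header = 980 B
Non-final fragments needed = ceil((payload - 980) / 976) = ceil(853/976) = ceil(0.8740) = 1
Number of fragments = 1 + 1 = 2
Fragment sizes (data): 1 * 976 B + 857 B (last, 857 <= 980 OK)
Total bytes sent = payload + n_frags * header = 1833 + 2*20 = 1833 + 40 = 1873 B

2, 1873


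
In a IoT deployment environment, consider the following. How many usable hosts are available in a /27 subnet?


Given: subnet mask /27
Host bits = 32 - 27 = 5
Total addresses = 2^5 = 32
Usable hosts = 32 - 2 (network + broadcast) = 30

30


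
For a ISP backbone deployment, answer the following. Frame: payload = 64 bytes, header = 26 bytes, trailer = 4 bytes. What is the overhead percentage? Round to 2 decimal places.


Given: payload = 64 B, header = 26 B, trailer = 4 B
Overhead bytes = header + trailer = 26 + 4 = 30
Total frame = payload + overhead = 64 + 30 = 94
Overhead % = 30 / 94 * 100 = 31.9149% -> 31.91% (2 dp)

31.91


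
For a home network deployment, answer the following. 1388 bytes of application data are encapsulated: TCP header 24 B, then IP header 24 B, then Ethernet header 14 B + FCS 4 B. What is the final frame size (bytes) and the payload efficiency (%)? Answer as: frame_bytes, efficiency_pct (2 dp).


TCP segment = 1388 + 24 = 1412 B
IP packet = 1412 + 24 = 1436 B
Ethernet frame = 1436 + 14 + 4 = 1454 B
Efficiency = app / frame = 1388 / 1454 = 0.954608 = 95.4608% -> 95.46% (2 dp)

1454, 95.46


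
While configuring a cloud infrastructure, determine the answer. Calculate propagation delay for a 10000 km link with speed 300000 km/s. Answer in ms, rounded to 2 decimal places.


Given: distance = 10000 km, speed = 300000 km/s
Delay = distance / speed = 10000 / 300000 seconds
Delay in ms = 10000 * 1000 / 300000
Delay = 33.3333 ms
Rounded to 2 dp = 33.33 ms

33.33


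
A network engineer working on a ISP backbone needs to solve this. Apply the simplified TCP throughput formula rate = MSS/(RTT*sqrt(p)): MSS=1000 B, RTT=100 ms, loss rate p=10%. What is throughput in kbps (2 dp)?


Given: MSS = 1000 bytes, RTT = 100 ms, loss = 10%
RTT in seconds = 100 / 1000 = 0.1
Loss rate = 10% = 0.1
sqrt(loss) = sqrt(0.1) = 0.316227766017
Throughput (bytes/s) = 1000 / (0.1 * 0.316227766017) = 31622.7766
Throughput (kbps) = 31622.7766 * 8 / 1000 = 252.982213 -> 252.98 kbps (2 dp)

252.98


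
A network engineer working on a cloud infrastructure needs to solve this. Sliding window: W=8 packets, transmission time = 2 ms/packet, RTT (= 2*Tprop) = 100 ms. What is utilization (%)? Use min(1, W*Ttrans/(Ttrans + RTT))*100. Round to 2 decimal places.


Given: W = 8, Ttrans = 2 ms, RTT = 100 ms (= 2 * Tprop, Tprop = 50 ms)
Cycle time = Ttrans + RTT = 2 + 100 = 102 ms (first packet sent until its ACK returns)
W * Ttrans = 8 * 2 = 16 ms of sending per cycle
W * Ttrans / (Ttrans + RTT) = 16 / 102 = 0.156863
U = min(1, 0.156863) = 0.156863
U% = 15.69%

15.69


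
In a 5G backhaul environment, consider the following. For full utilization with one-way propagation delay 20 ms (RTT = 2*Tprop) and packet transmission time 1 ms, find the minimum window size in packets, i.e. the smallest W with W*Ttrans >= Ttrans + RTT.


Given: Ttrans = 1 ms, RTT = 40 ms (= 2 * Tprop, Tprop = 20 ms)
Time until first ACK returns = Ttrans + RTT = 1 + 40 = 41 ms
Need W * Ttrans >= Ttrans + RTT  ->  W >= (Ttrans + RTT) / Ttrans
(Ttrans + RTT) / Ttrans = 41 / 1 = 41
W_min = ceil(41) = 41

41


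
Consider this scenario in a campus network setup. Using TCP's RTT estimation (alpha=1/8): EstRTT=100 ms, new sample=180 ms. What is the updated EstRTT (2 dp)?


Given: EstRTT = 100 ms, SampleRTT = 180 ms, alpha = 1/8
New EstRTT = (1 - alpha) * EstRTT + alpha * SampleRTT
(7/8) * 100 = 87.5
(1/8) * 180 = 22.5
New EstRTT = 87.5 + 22.5 = 110 ms -> 110.00 ms (2 dp)

110.00


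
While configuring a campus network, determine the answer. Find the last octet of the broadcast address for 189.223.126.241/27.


Given: IP = 189.223.126.241, prefix = /27
Host bits = 32 - 27 = 5
Network last octet = 241 AND mask = 224
Host part size = 2^5 - 1 = 31
Broadcast last octet = 224 OR 31 = 255

255


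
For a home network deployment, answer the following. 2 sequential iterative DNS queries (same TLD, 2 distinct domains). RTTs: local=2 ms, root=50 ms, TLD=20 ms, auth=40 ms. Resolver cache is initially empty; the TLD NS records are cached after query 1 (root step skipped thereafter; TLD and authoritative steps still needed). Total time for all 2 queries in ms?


Lookup 1 (cold cache): local + root + TLD + auth = 2 + 50 + 20 + 40 = 112 ms
Lookups 2..2 (TLD NS cached -> skip root; new domain -> still ask TLD and auth): local + TLD + auth = 2 + 20 + 40 = 62 ms each
Remaining 1 lookups: 1 * 62 = 62 ms
Total = 112 + 62 = 174 ms

174


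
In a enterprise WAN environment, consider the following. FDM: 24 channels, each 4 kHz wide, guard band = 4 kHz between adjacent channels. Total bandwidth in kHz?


Given: 24 channels, 4 kHz each, guard = 4 kHz
Channel bandwidth = 24 * 4 = 96 kHz
Guard bands = 23 gaps * 4 kHz = 92 kHz
Total = 96 + 92 = 188 kHz

188


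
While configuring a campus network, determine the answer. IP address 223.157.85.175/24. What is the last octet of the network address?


Given: IP = 223.157.85.175, prefix = /24
Subnet mask = 255.255.255.0
Last octet of IP: 175
Last octet of mask: 0
Network last octet = 175 AND 0 = 0

0


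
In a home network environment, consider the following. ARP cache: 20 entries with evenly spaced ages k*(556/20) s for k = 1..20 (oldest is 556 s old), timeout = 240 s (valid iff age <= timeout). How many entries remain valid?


Ages are k * 556/20 s for k = 1..20 (spacing = 27.8000 s).
Entry k is valid iff k * 556/20 <= 240 iff k <= 20 * 240 / 556 = 8.6331
n_valid = floor(8.6331) = 8
(n_stale = 20 - 8 = 12)

8


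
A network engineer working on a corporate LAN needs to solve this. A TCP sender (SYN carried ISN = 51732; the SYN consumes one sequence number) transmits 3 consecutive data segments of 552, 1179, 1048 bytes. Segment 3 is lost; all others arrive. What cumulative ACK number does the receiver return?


SYN uses sequence number 51732; first data byte = ISN + 1 = 51733.
Segment 1: SEQ = 51733, len = 552 B, covers [51733, 52284]
Segment 2: SEQ = 52285, len = 1179 B, covers [52285, 53463]
Segment 3: SEQ = 53464, len = 1048 B, covers [53464, 54511] [LOST]
In-order data received: bytes [51733, 53463] (segments 1..2).
Segment 3 missing -> gap begins at byte 53464.
Cumulative ACK = next expected in-order byte = 51733 + 552 + 1179 = 53464

53464


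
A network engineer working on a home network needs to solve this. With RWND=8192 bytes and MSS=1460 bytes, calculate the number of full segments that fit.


Given: RWND = 8192 bytes, MSS = 1460 bytes
Full segments = floor(RWND / MSS)
Full segments = floor(8192 / 1460)
Full segments = floor(5.611) = 5

5


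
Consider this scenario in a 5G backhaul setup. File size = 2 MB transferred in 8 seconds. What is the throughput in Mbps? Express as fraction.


Given: file = 2 MB, time = 8 s
File in Mb = 2 * 8 = 16 Mb
Throughput = 16 / 8 Mbps
Throughput = 2 Mbps

2


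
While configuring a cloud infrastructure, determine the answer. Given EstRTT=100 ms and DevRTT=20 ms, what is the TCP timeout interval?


Given: EstRTT = 100 ms, DevRTT = 20 ms
Timeout = EstRTT + 4 * DevRTT
4 * DevRTT = 4 * 20 = 80
Timeout = 100 + 80 = 180 ms

180


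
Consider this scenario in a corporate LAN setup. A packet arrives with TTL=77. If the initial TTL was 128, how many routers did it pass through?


Given: initial TTL = 128, received TTL = 77
Hops = initial TTL - received TTL
Hops = 128 - 77 = 51

51


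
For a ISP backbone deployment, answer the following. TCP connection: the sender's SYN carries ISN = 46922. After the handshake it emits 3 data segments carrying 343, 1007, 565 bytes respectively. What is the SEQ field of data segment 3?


The SYN occupies sequence number ISN = 46922, so the first data byte is ISN + 1 = 46923.
SEQ of data segment i = (ISN + 1) + sum of payload sizes of segments 1..i-1.
Segment 1: SEQ = 46923, payload = 343 bytes
Segment 2: SEQ = 47266, payload = 1007 bytes
Segment 3: SEQ = 48273, payload = 565 bytes
SEQ of segment 3 = 46923 + 343 + 1007 = 48273

48273


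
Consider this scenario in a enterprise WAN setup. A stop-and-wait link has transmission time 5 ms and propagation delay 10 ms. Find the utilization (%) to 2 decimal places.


Given: Ttrans = 5 ms, Tprop = 10 ms
RTT = 2 * Tprop = 2 * 10 = 20 ms
U = Ttrans / (Ttrans + RTT)
U = 5 / (5 + 20)
U = 5 / 25 = 0.2
U% = 20.00%

20.00


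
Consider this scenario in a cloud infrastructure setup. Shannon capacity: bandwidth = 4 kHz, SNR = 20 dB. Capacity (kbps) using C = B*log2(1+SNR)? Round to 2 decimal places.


Given: B = 4 kHz, SNR = 20 dB
SNR linear = 10^(20/10) = 100
1 + SNR = 101
log2(101) = 6.6582114828
C = 4 * 1000 * 6.6582114828 = 26632.8459 bps
C = 26.632846 kbps -> 26.63 kbps (2 dp)

26.63


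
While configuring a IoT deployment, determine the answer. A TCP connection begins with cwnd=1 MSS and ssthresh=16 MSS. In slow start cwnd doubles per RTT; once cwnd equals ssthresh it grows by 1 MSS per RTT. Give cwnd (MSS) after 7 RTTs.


RTT 0: cwnd = 1 MSS (initial)
RTT 1: cwnd = 2 MSS (slow start, doubled)
RTT 2: cwnd = 4 MSS (slow start, doubled)
RTT 3: cwnd = 8 MSS (slow start, doubled)
RTT 4: cwnd = 16 MSS (slow start, doubled)
RTT 5: cwnd = 17 MSS (congestion avoidance, +1)
RTT 6: cwnd = 18 MSS (congestion avoidance, +1)
RTT 7: cwnd = 19 MSS (congestion avoidance, +1)

19


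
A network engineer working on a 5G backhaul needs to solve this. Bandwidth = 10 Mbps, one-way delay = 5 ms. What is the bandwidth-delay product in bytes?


Given: bandwidth = 10 Mbps, delay = 5 ms
BDP in bits = 10 * 10^6 * 5 / 1000
BDP in bits = 50000
BDP in bytes = 50000 / 8 = 6250

6250


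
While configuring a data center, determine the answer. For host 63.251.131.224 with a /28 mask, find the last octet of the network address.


Given: IP = 63.251.131.224, prefix = /28
Subnet mask = 255.255.255.240
Last octet of IP: 224
Last octet of mask: 240
Network last octet = 224 AND 240 = 224

224


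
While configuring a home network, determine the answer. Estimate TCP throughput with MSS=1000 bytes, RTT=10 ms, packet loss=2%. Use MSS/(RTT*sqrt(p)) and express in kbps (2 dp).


Given: MSS = 1000 bytes, RTT = 10 ms, loss = 2%
RTT in seconds = 10 / 1000 = 0.01
Loss rate = 2% = 0.02
sqrt(loss) = sqrt(0.02) = 0.141421356237
Throughput (bytes/s) = 1000 / (0.01 * 0.141421356237) = 707106.7812
Throughput (kbps) = 707106.7812 * 8 / 1000 = 5656.854249 -> 5656.85 kbps (2 dp)

5656.85


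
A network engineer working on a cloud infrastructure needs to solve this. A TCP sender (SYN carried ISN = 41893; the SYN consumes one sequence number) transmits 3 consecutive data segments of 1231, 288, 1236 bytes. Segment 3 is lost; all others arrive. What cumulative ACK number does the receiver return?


SYN uses sequence number 41893; first data byte = ISN + 1 = 41894.
Segment 1: SEQ = 41894, len = 1231 B, covers [41894, 43124]
Segment 2: SEQ = 43125, len = 288 B, covers [43125, 43412]
Segment 3: SEQ = 43413, len = 1236 B, covers [43413, 44648] [LOST]
In-order data received: bytes [41894, 43412] (segments 1..2).
Segment 3 missing -> gap begins at byte 43413.
Cumulative ACK = next expected in-order byte = 41894 + 1231 + 288 = 43413

43413


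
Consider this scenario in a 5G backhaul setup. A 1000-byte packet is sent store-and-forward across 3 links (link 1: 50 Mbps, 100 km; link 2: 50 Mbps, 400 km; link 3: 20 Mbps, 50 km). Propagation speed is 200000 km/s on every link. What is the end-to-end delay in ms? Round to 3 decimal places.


Packet = 1000 bytes = 8000 bits. Store-and-forward: sum (t_trans + t_prop) per link.
Link 1: t_trans = 8000/(50*10^6) s = 0.1600 ms; t_prop = 100/200000 s = 0.5000 ms; subtotal = 0.6600 ms
Link 2: t_trans = 8000/(50*10^6) s = 0.1600 ms; t_prop = 400/200000 s = 2.0000 ms; subtotal = 2.1600 ms
Link 3: t_trans = 8000/(20*10^6) s = 0.4000 ms; t_prop = 50/200000 s = 0.2500 ms; subtotal = 0.6500 ms
End-to-end = 0.6600 + 2.1600 + 0.6500 = 3.4700 ms -> 3.470 ms (3 dp)

3.470


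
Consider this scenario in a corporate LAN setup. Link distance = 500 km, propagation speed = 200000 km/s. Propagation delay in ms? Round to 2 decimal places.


Given: distance = 500 km, speed = 200000 km/s
Delay = distance / speed = 500 / 200000 seconds
Delay in ms = 500 * 1000 / 200000
Delay = 2.5000 ms
Rounded to 2 dp = 2.50 ms

2.50


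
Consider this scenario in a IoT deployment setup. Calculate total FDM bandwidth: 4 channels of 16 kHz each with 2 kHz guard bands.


Given: 4 channels, 16 kHz each, guard = 2 kHz
Channel bandwidth = 4 * 16 = 64 kHz
Guard bands = 3 gaps * 2 kHz = 6 kHz
Total = 64 + 6 = 70 kHz

70


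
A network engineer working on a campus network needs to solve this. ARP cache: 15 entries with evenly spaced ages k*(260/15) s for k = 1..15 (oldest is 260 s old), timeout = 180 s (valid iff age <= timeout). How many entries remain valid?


Ages are k * 260/15 s for k = 1..15 (spacing = 17.3333 s).
Entry k is valid iff k * 260/15 <= 180 iff k <= 15 * 180 / 260 = 10.3846
n_valid = floor(10.3846) = 10
(n_stale = 15 - 10 = 5)

10


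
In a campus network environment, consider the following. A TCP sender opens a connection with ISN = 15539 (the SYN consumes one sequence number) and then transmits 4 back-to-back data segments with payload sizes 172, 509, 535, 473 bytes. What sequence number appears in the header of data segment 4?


The SYN occupies sequence number ISN = 15539, so the first data byte is ISN + 1 = 15540.
SEQ of data segment i = (ISN + 1) + sum of payload sizes of segments 1..i-1.
Segment 1: SEQ = 15540, payload = 172 bytes
Segment 2: SEQ = 15712, payload = 509 bytes
Segment 3: SEQ = 16221, payload = 535 bytes
Segment 4: SEQ = 16756, payload = 473 bytes
SEQ of segment 4 = 15540 + 172 + 509 + 535 = 16756

16756


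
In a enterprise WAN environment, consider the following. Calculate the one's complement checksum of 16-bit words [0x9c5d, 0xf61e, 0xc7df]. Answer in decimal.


Given words: [0x9c5d, 0xf61e, 0xc7df]
Step 1: Sum all words
Raw sum = 40029 + 63006 + 51167 = 154202
Step 2: Fold carry: (23130 + 2) = 23132
One's complement = ~23132 & 0xFFFF = 42403

42403


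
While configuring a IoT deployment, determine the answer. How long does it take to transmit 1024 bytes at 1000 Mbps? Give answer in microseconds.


Given: packet = 1024 bytes, bandwidth = 1000 Mbps
Packet in bits = 1024 * 8 = 8192 bits
Bandwidth = 1000 * 10^6 = 1000000000 bps
Time = 8192 / 1000000000 seconds
Time in us = 8192 * 10^6 / 1000000000 = 8.192

8.192


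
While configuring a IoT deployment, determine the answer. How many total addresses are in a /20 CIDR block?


Given: CIDR prefix /20
Host bits = 32 - 20 = 12
Total addresses = 2^12 = 4096

4096


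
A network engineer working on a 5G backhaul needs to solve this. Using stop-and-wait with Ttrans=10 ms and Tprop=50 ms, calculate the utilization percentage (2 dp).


Given: Ttrans = 10 ms, Tprop = 50 ms
RTT = 2 * Tprop = 2 * 50 = 100 ms
U = Ttrans / (Ttrans + RTT)
U = 10 / (10 + 100)
U = 10 / 110 = 0.090909
U% = 9.09%

9.09


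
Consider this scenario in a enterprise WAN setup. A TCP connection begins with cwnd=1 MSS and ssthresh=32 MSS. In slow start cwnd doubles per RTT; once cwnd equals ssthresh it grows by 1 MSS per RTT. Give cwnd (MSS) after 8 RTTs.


RTT 0: cwnd = 1 MSS (initial)
RTT 1: cwnd = 2 MSS (slow start, doubled)
RTT 2: cwnd = 4 MSS (slow start, doubled)
RTT 3: cwnd = 8 MSS (slow start, doubled)
RTT 4: cwnd = 16 MSS (slow start, doubled)
RTT 5: cwnd = 32 MSS (slow start, doubled)
RTT 6: cwnd = 33 MSS (congestion avoidance, +1)
RTT 7: cwnd = 34 MSS (congestion avoidance, +1)
RTT 8: cwnd = 35 MSS (congestion avoidance, +1)

35


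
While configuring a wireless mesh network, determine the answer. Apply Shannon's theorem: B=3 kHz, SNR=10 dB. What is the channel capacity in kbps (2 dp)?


Given: B = 3 kHz, SNR = 10 dB
SNR linear = 10^(10/10) = 10
1 + SNR = 11
log2(11) = 3.4594316186
C = 3 * 1000 * 3.4594316186 = 10378.2949 bps
C = 10.378295 kbps -> 10.38 kbps (2 dp)

10.38


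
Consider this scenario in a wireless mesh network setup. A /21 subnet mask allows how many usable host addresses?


Given: subnet mask /21
Host bits = 32 - 21 = 11
Total addresses = 2^11 = 2048
Usable hosts = 2048 - 2 (network + broadcast) = 2046

2046


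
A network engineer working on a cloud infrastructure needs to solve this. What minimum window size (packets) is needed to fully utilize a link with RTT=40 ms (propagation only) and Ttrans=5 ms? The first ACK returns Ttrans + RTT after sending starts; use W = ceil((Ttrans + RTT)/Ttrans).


Given: Ttrans = 5 ms, RTT = 40 ms (= 2 * Tprop, Tprop = 20 ms)
Time until first ACK returns = Ttrans + RTT = 5 + 40 = 45 ms
Need W * Ttrans >= Ttrans + RTT  ->  W >= (Ttrans + RTT) / Ttrans
(Ttrans + RTT) / Ttrans = 45 / 5 = 9
W_min = ceil(9) = 9

9


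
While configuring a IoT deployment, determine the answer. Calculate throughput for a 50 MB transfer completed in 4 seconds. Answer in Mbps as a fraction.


Given: file = 50 MB, time = 4 s
File in Mb = 50 * 8 = 400 Mb
Throughput = 400 / 4 Mbps
Throughput = 100 Mbps

100


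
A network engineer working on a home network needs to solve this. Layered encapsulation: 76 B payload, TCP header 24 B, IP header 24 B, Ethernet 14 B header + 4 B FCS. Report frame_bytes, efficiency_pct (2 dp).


TCP segment = 76 + 24 = 100 B
IP packet = 100 + 24 = 124 B
Ethernet frame = 124 + 14 + 4 = 142 B
Efficiency = app / frame = 76 / 142 = 0.535211 = 53.5211% -> 53.52% (2 dp)

142, 53.52


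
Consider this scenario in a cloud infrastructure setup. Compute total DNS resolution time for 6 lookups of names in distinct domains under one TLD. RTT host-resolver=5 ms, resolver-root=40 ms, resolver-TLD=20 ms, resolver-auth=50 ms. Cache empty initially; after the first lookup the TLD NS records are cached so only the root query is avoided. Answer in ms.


Lookup 1 (cold cache): local + root + TLD + auth = 5 + 40 + 20 + 50 = 115 ms
Lookups 2..6 (TLD NS cached -> skip root; new domain -> still ask TLD and auth): local + TLD + auth = 5 + 20 + 50 = 75 ms each
Remaining 5 lookups: 5 * 75 = 375 ms
Total = 115 + 375 = 490 ms

490


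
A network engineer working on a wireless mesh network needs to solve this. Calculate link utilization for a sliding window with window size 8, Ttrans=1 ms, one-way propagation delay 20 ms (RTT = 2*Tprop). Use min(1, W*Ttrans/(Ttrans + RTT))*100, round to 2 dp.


Given: W = 8, Ttrans = 1 ms, RTT = 40 ms (= 2 * Tprop, Tprop = 20 ms)
Cycle time = Ttrans + RTT = 1 + 40 = 41 ms (first packet sent until its ACK returns)
W * Ttrans = 8 * 1 = 8 ms of sending per cycle
W * Ttrans / (Ttrans + RTT) = 8 / 41 = 0.195122
U = min(1, 0.195122) = 0.195122
U% = 19.51%

19.51


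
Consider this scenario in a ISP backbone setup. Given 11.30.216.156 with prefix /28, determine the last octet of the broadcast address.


Given: IP = 11.30.216.156, prefix = /28
Host bits = 32 - 28 = 4
Network last octet = 156 AND mask = 144
Host part size = 2^4 - 1 = 15
Broadcast last octet = 144 OR 15 = 159

159


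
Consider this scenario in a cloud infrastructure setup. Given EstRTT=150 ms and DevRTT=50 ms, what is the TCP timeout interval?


Given: EstRTT = 150 ms, DevRTT = 50 ms
Timeout = EstRTT + 4 * DevRTT
4 * DevRTT = 4 * 50 = 200
Timeout = 150 + 200 = 350 ms

350


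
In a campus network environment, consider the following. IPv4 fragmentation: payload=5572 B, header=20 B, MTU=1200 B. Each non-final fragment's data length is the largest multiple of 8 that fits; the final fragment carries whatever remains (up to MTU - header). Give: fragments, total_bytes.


Max data per non-final fragment = floor((MTU - header)/8)*8 = floor((1200 - 20)/8)*8 = floor(1180/8)*8 = 1176 B
Final fragment needs no 8-byte alignment: it can carry up to MTU - header = 1180 B
Non-final fragments needed = ceil((payload - 1180) / 1176) = ceil(4392/1176) = ceil(3.7347) = 4
Number of fragments = 4 + 1 = 5
Fragment sizes (data): 4 * 1176 B + 868 B (last, 868 <= 1180 OK)
Total bytes sent = payload + n_frags * header = 5572 + 5*20 = 5572 + 100 = 5672 B

5, 5672


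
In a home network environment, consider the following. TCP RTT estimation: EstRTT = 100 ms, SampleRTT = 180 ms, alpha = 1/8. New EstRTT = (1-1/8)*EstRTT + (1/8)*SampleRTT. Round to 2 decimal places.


Given: EstRTT = 100 ms, SampleRTT = 180 ms, alpha = 1/8
New EstRTT = (1 - alpha) * EstRTT + alpha * SampleRTT
(7/8) * 100 = 87.5
(1/8) * 180 = 22.5
New EstRTT = 87.5 + 22.5 = 110 ms -> 110.00 ms (2 dp)

110.00


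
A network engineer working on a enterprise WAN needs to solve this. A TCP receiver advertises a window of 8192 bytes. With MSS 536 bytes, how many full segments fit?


Given: RWND = 8192 bytes, MSS = 536 bytes
Full segments = floor(RWND / MSS)
Full segments = floor(8192 / 536)
Full segments = floor(15.2836) = 15

15


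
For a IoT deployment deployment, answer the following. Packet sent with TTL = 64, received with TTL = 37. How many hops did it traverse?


Given: initial TTL = 64, received TTL = 37
Hops = initial TTL - received TTL
Hops = 64 - 37 = 27

27


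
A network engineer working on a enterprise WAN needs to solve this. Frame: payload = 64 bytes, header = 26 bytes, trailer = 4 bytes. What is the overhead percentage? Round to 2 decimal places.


Given: payload = 64 B, header = 26 B, trailer = 4 B
Overhead bytes = header + trailer = 26 + 4 = 30
Total frame = payload + overhead = 64 + 30 = 94
Overhead % = 30 / 94 * 100 = 31.9149% -> 31.91% (2 dp)

31.91


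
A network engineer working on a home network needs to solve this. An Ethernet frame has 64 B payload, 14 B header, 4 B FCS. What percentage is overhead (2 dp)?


Given: payload = 64 B, header = 14 B, trailer = 4 B
Overhead bytes = header + trailer = 14 + 4 = 18
Total frame = payload + overhead = 64 + 18 = 82
Overhead % = 18 / 82 * 100 = 21.9512% -> 21.95% (2 dp)

21.95


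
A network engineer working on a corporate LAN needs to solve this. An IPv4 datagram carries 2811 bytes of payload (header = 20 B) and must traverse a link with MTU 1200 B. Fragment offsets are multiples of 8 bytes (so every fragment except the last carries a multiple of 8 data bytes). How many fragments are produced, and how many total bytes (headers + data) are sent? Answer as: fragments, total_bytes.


Max data per non-final fragment = floor((MTU - header)/8)*8 = floor((1200 - 20)/8)*8 = floor(1180/8)*8 = 1176 B
Final fragment needs no 8-byte alignment: it can carry up to MTU - header = 1180 B
Non-final fragments needed = ceil((payload - 1180) / 1176) = ceil(1631/1176) = ceil(1.3869) = 2
Number of fragments = 2 + 1 = 3
Fragment sizes (data): 2 * 1176 B + 459 B (last, 459 <= 1180 OK)
Total bytes sent = payload + n_frags * header = 2811 + 3*20 = 2811 + 60 = 2871 B

3, 2871


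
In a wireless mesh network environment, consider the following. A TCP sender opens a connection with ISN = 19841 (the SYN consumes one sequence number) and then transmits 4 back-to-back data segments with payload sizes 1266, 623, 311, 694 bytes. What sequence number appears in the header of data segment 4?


The SYN occupies sequence number ISN = 19841, so the first data byte is ISN + 1 = 19842.
SEQ of data segment i = (ISN + 1) + sum of payload sizes of segments 1..i-1.
Segment 1: SEQ = 19842, payload = 1266 bytes
Segment 2: SEQ = 21108, payload = 623 bytes
Segment 3: SEQ = 21731, payload = 311 bytes
Segment 4: SEQ = 22042, payload = 694 bytes
SEQ of segment 4 = 19842 + 1266 + 623 + 311 = 22042

22042


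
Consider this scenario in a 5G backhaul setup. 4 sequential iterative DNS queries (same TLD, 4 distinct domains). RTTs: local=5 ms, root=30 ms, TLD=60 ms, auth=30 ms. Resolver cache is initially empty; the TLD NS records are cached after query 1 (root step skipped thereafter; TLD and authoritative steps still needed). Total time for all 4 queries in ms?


Lookup 1 (cold cache): local + root + TLD + auth = 5 + 30 + 60 + 30 = 125 ms
Lookups 2..4 (TLD NS cached -> skip root; new domain -> still ask TLD and auth): local + TLD + auth = 5 + 60 + 30 = 95 ms each
Remaining 3 lookups: 3 * 95 = 285 ms
Total = 125 + 285 = 410 ms

410


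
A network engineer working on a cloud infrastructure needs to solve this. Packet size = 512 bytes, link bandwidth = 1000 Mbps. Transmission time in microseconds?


Given: packet = 512 bytes, bandwidth = 1000 Mbps
Packet in bits = 512 * 8 = 4096 bits
Bandwidth = 1000 * 10^6 = 1000000000 bps
Time = 4096 / 1000000000 seconds
Time in us = 4096 * 10^6 / 1000000000 = 4.096

4.096


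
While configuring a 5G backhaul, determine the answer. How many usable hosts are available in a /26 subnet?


Given: subnet mask /26
Host bits = 32 - 26 = 6
Total addresses = 2^6 = 64
Usable hosts = 64 - 2 (network + broadcast) = 62

62


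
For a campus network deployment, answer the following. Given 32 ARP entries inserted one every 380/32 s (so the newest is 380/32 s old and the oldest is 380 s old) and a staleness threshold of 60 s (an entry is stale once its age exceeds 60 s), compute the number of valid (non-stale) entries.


Ages are k * 380/32 s for k = 1..32 (spacing = 11.8750 s).
Entry k is valid iff k * 380/32 <= 60 iff k <= 32 * 60 / 380 = 5.0526
n_valid = floor(5.0526) = 5
(n_stale = 32 - 5 = 27)

5


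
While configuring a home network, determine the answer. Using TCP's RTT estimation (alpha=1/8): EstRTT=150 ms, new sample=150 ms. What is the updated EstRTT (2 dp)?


Given: EstRTT = 150 ms, SampleRTT = 150 ms, alpha = 1/8
New EstRTT = (1 - alpha) * EstRTT + alpha * SampleRTT
(7/8) * 150 = 131.25
(1/8) * 150 = 18.75
New EstRTT = 131.25 + 18.75 = 150 ms -> 150.00 ms (2 dp)

150.00


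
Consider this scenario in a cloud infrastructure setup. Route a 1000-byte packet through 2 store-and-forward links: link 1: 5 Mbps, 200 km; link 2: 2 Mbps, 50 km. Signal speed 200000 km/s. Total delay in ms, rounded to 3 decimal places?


Packet = 1000 bytes = 8000 bits. Store-and-forward: sum (t_trans + t_prop) per link.
Link 1: t_trans = 8000/(5*10^6) s = 1.6000 ms; t_prop = 200/200000 s = 1.0000 ms; subtotal = 2.6000 ms
Link 2: t_trans = 8000/(2*10^6) s = 4.0000 ms; t_prop = 50/200000 s = 0.2500 ms; subtotal = 4.2500 ms
End-to-end = 2.6000 + 4.2500 = 6.8500 ms -> 6.850 ms (3 dp)

6.850


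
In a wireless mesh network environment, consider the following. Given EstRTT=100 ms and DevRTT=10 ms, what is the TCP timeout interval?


Given: EstRTT = 100 ms, DevRTT = 10 ms
Timeout = EstRTT + 4 * DevRTT
4 * DevRTT = 4 * 10 = 40
Timeout = 100 + 40 = 140 ms

140


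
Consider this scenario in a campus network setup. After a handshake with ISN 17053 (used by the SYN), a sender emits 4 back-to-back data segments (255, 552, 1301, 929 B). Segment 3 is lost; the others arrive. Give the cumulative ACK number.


SYN uses sequence number 17053; first data byte = ISN + 1 = 17054.
Segment 1: SEQ = 17054, len = 255 B, covers [17054, 17308]
Segment 2: SEQ = 17309, len = 552 B, covers [17309, 17860]
Segment 3: SEQ = 17861, len = 1301 B, covers [17861, 19161] [LOST]
Segment 4: SEQ = 19162, len = 929 B, covers [19162, 20090]
In-order data received: bytes [17054, 17860] (segments 1..2).
Segment 3 missing -> gap begins at byte 17861; later segments buffered out of order.
Cumulative ACK = next expected in-order byte = 17054 + 255 + 552 = 17861

17861
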